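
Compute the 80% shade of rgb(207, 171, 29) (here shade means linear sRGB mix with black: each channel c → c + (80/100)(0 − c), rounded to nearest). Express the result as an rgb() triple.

Lerp each channel 80% toward 0:
  R: 207 − 165.6 = 41.4 → 41
  G: 171 + 0.8×(0−171) = 171 − 136.8 = 34.2 → 34
  B: 29 + 0.8×(0−29) = 29 − 23.2 = 5.8 → 6

rgb(41, 34, 6)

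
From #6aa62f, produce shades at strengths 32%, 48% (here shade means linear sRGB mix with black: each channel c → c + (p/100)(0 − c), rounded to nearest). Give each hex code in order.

#487120, #375618

#6aa62f is rgb(106, 166, 47).
32%: (106 − 33.92 = 72.08→72, 166 − 53.12 = 112.88→113, 47 − 15.04 = 31.96→32) → #487120
48%: (106 − 50.88 = 55.12→55, 166 − 79.68 = 86.32→86, 47 − 22.56 = 24.44→24) → #375618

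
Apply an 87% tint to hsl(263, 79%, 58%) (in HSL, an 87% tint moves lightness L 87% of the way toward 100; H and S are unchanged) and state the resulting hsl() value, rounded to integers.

L moves 87% from 58 toward 100: 58 + 36.54 = 94.54 → 95.
H and S are unchanged.

hsl(263, 79%, 95%)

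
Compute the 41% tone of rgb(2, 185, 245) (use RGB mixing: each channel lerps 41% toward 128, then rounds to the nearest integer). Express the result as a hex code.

#36A2C5

A 41% tone moves each channel 41% toward 128:
  R: 2 + 0.41×(128−2) = 2 + 51.66 = 53.66 → 54
  G: 185 − 23.37 = 161.63 → 162
  B: 245 + 0.41×(128−245) = 245 − 47.97 = 197.03 → 197
rgb(54, 162, 197) = #36A2C5.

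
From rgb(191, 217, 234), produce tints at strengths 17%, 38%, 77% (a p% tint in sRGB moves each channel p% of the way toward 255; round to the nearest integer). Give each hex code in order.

#CADFEE, #D7E7F2, #F0F6FA

17%: (191 + 10.88 = 201.88→202, 217 + 6.46 = 223.46→223, 234 + 3.57 = 237.57→238) → #CADFEE
38%: (191 + 24.32 = 215.32→215, 217 + 14.44 = 231.44→231, 234 + 7.98 = 241.98→242) → #D7E7F2
77%: (191 + 49.28 = 240.28→240, 217 + 29.26 = 246.26→246, 234 + 16.17 = 250.17→250) → #F0F6FA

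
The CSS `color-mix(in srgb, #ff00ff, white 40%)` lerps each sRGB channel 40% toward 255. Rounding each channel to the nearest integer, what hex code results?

#ff66ff

#ff00ff is rgb(255, 0, 255).
Per channel, c → c + 0.4(255 − c):
  R: 255 + 0 = 255 → 255
  G: 0 + 102 = 102 → 102
  B: 255 + 0 = 255 → 255
rgb(255, 102, 255) = #ff66ff.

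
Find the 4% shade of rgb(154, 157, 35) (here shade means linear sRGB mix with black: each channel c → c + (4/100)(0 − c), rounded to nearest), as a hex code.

#949722

Per channel, c → c + 0.04(0 − c):
  R: 154 − 6.16 = 147.84 → 148
  G: 157 + 0.04×(0−157) = 157 − 6.28 = 150.72 → 151
  B: 35 − 1.4 = 33.6 → 34
rgb(148, 151, 34) = #949722.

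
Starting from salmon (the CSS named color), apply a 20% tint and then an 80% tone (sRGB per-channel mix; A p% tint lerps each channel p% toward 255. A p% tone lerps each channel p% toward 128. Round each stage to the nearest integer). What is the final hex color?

#998583

CSS salmon is rgb(250, 128, 114).
Lerp each channel 20% toward 255:
  R: 250 + 0.2×(255−250) = 250 + 1 = 251 → 251
  G: 128 + 25.4 = 153.4 → 153
  B: 114 + 28.2 = 142.2 → 142
After the tint: rgb(251, 153, 142) = #FB998E.
Lerp each channel 80% toward 128:
  R: 251 − 98.4 = 152.6 → 153
  G: 153 + 0.8×(128−153) = 153 − 20 = 133 → 133
  B: 142 + 0.8×(128−142) = 142 − 11.2 = 130.8 → 131
rgb(153, 133, 131) = #998583.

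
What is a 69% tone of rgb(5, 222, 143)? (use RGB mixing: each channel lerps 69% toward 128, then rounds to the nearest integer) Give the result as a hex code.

Per channel, c → c + 0.69(128 − c):
  R: 5 + 84.87 = 89.87 → 90
  G: 222 + 0.69×(128−222) = 222 − 64.86 = 157.14 → 157
  B: 143 − 10.35 = 132.65 → 133
rgb(90, 157, 133) = #5a9d85.

#5a9d85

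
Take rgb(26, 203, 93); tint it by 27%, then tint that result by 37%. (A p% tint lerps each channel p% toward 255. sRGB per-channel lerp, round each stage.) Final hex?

Lerp each channel 27% toward 255:
  R: 26 + 0.27×(255−26) = 26 + 61.83 = 87.83 → 88
  G: 203 + 0.27×(255−203) = 203 + 14.04 = 217.04 → 217
  B: 93 + 43.74 = 136.74 → 137
After the tint: rgb(88, 217, 137) = #58D989.
Lerp each channel 37% toward 255:
  R: 88 + 0.37×(255−88) = 88 + 61.79 = 149.79 → 150
  G: 217 + 14.06 = 231.06 → 231
  B: 137 + 0.37×(255−137) = 137 + 43.66 = 180.66 → 181
rgb(150, 231, 181) = #96E7B5.

#96E7B5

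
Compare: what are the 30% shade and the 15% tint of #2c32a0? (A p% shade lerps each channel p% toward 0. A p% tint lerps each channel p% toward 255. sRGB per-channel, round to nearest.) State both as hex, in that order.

#1f2370, #4c51ae

#2c32a0 is rgb(44, 50, 160).
30% shade:
  R: 44 + 0.3×(0−44) = 44 − 13.2 = 30.8 → 31
  G: 50 + 0.3×(0−50) = 50 − 15 = 35 → 35
  B: 160 + 0.3×(0−160) = 160 − 48 = 112 → 112
  → #1f2370
15% tint:
  R: 44 + 0.15×(255−44) = 44 + 31.65 = 75.65 → 76
  G: 50 + 0.15×(255−50) = 50 + 30.75 = 80.75 → 81
  B: 160 + 14.25 = 174.25 → 174
  → #4c51ae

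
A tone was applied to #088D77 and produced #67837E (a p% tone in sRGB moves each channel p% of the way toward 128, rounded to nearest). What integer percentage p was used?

79%

#088D77 is rgb(8, 141, 119); #67837E is rgb(103, 131, 126).
On the R channel (widest range): 103 ≈ 8 + (p/100)(128 − 8), so p ≈ 100×(103 − 8)/(128 − 8) = 9500/120 = 79.17.
p = 79 reproduces all three channels after rounding.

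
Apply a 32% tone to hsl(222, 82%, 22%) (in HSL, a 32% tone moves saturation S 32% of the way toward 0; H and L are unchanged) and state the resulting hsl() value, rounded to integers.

S moves 32% from 82 toward 0: 82 − 26.24 = 55.76 → 56.
H and L are unchanged.

hsl(222, 56%, 22%)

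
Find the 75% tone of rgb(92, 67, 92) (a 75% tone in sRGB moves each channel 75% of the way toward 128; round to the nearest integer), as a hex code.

Per channel, c → c + 0.75(128 − c):
  R: 92 + 0.75×(128−92) = 92 + 27 = 119 → 119
  G: 67 + 0.75×(128−67) = 67 + 45.75 = 112.75 → 113
  B: 92 + 0.75×(128−92) = 92 + 27 = 119 → 119
rgb(119, 113, 119) = #777177.

#777177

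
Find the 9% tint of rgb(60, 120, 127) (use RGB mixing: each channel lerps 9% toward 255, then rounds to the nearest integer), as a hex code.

#4E848B

Per channel, c → c + 0.09(255 − c):
  R: 60 + 17.55 = 77.55 → 78
  G: 120 + 0.09×(255−120) = 120 + 12.15 = 132.15 → 132
  B: 127 + 11.52 = 138.52 → 139
rgb(78, 132, 139) = #4E848B.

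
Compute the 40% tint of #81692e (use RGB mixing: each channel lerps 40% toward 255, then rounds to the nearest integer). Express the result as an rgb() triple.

#81692e is rgb(129, 105, 46).
A 40% tint moves each channel 40% toward 255:
  R: 129 + 0.4×(255−129) = 129 + 50.4 = 179.4 → 179
  G: 105 + 0.4×(255−105) = 105 + 60 = 165 → 165
  B: 46 + 83.6 = 129.6 → 130

rgb(179, 165, 130)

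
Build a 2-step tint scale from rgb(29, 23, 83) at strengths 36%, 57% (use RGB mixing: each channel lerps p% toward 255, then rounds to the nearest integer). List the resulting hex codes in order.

#6E6B91, #9E9BB5

36%: (29 + 81.36 = 110.36→110, 23 + 83.52 = 106.52→107, 83 + 61.92 = 144.92→145) → #6E6B91
57%: (29 + 128.82 = 157.82→158, 23 + 132.24 = 155.24→155, 83 + 98.04 = 181.04→181) → #9E9BB5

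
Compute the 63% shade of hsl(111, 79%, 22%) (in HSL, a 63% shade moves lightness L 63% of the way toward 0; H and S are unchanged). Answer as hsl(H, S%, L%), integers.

L moves 63% from 22 toward 0: 22 − 13.86 = 8.14 → 8.
H and S are unchanged.

hsl(111, 79%, 8%)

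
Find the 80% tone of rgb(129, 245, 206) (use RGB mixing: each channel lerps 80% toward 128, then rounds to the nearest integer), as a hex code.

An 80% tone moves each channel 80% toward 128:
  R: 129 − 0.8 = 128.2 → 128
  G: 245 + 0.8×(128−245) = 245 − 93.6 = 151.4 → 151
  B: 206 + 0.8×(128−206) = 206 − 62.4 = 143.6 → 144
rgb(128, 151, 144) = #809790.

#809790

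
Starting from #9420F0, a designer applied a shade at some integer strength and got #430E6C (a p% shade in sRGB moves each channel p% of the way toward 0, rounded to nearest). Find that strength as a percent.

55%

#9420F0 is rgb(148, 32, 240); #430E6C is rgb(67, 14, 108).
On the B channel (widest range): 108 ≈ 240 + (p/100)(0 − 240), so p ≈ 100×(108 − 240)/(0 − 240) = -13200/-240 = 55.00.
p = 55 reproduces all three channels after rounding.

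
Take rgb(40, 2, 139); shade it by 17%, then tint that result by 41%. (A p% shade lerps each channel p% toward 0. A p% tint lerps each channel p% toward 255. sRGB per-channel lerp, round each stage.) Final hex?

Per channel, c → c + 0.17(0 − c):
  R: 40 + 0.17×(0−40) = 40 − 6.8 = 33.2 → 33
  G: 2 + 0.17×(0−2) = 2 − 0.34 = 1.66 → 2
  B: 139 + 0.17×(0−139) = 139 − 23.63 = 115.37 → 115
After the shade: rgb(33, 2, 115) = #210273.
Per channel, c → c + 0.41(255 − c):
  R: 33 + 91.02 = 124.02 → 124
  G: 2 + 0.41×(255−2) = 2 + 103.73 = 105.73 → 106
  B: 115 + 0.41×(255−115) = 115 + 57.4 = 172.4 → 172
rgb(124, 106, 172) = #7C6AAC.

#7C6AAC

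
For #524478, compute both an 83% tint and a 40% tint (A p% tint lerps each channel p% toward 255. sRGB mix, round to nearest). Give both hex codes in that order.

#E2DFE8, #978FAE

#524478 is rgb(82, 68, 120).
83% tint:
  R: 82 + 0.83×(255−82) = 82 + 143.59 = 225.59 → 226
  G: 68 + 0.83×(255−68) = 68 + 155.21 = 223.21 → 223
  B: 120 + 0.83×(255−120) = 120 + 112.05 = 232.05 → 232
  → #E2DFE8
40% tint:
  R: 82 + 0.4×(255−82) = 82 + 69.2 = 151.2 → 151
  G: 68 + 0.4×(255−68) = 68 + 74.8 = 142.8 → 143
  B: 120 + 54 = 174 → 174
  → #978FAE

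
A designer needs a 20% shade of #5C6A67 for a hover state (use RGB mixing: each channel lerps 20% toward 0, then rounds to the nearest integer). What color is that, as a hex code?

#4A5552

#5C6A67 is rgb(92, 106, 103).
Lerp each channel 20% toward 0:
  R: 92 − 18.4 = 73.6 → 74
  G: 106 + 0.2×(0−106) = 106 − 21.2 = 84.8 → 85
  B: 103 + 0.2×(0−103) = 103 − 20.6 = 82.4 → 82
rgb(74, 85, 82) = #4A5552.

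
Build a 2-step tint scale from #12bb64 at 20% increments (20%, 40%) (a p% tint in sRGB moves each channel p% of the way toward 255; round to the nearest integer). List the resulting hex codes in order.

#41c983, #71d6a2

#12bb64 is rgb(18, 187, 100).
20%: (18 + 47.4 = 65.4→65, 187 + 13.6 = 200.6→201, 100 + 31 = 131→131) → #41c983
40%: (18 + 94.8 = 112.8→113, 187 + 27.2 = 214.2→214, 100 + 62 = 162→162) → #71d6a2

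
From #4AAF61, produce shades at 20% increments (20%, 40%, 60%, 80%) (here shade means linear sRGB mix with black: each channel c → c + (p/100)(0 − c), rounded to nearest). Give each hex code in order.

#4AAF61 is rgb(74, 175, 97).
20%: (74 − 14.8 = 59.2→59, 175 − 35 = 140→140, 97 − 19.4 = 77.6→78) → #3B8C4E
40%: (74 − 29.6 = 44.4→44, 175 − 70 = 105→105, 97 − 38.8 = 58.2→58) → #2C693A
60%: (74 − 44.4 = 29.6→30, 175 − 105 = 70→70, 97 − 58.2 = 38.8→39) → #1E4627
80%: (74 − 59.2 = 14.8→15, 175 − 140 = 35→35, 97 − 77.6 = 19.4→19) → #0F2313

#3B8C4E, #2C693A, #1E4627, #0F2313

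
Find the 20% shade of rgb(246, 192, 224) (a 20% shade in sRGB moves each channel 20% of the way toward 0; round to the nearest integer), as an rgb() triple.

Per channel, c → c + 0.2(0 − c):
  R: 246 − 49.2 = 196.8 → 197
  G: 192 − 38.4 = 153.6 → 154
  B: 224 − 44.8 = 179.2 → 179

rgb(197, 154, 179)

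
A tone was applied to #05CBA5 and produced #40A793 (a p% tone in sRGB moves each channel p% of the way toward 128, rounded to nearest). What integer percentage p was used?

48%

#05CBA5 is rgb(5, 203, 165); #40A793 is rgb(64, 167, 147).
On the R channel (widest range): 64 ≈ 5 + (p/100)(128 − 5), so p ≈ 100×(64 − 5)/(128 − 5) = 5900/123 = 47.97.
p = 48 reproduces all three channels after rounding.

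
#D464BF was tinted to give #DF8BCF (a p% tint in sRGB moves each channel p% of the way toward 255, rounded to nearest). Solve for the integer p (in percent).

#D464BF is rgb(212, 100, 191); #DF8BCF is rgb(223, 139, 207).
On the G channel (widest range): 139 ≈ 100 + (p/100)(255 − 100), so p ≈ 100×(139 − 100)/(255 − 100) = 3900/155 = 25.16.
p = 25 reproduces all three channels after rounding.

25%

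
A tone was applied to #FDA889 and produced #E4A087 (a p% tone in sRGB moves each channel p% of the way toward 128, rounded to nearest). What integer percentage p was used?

20%

#FDA889 is rgb(253, 168, 137); #E4A087 is rgb(228, 160, 135).
On the R channel (widest range): 228 ≈ 253 + (p/100)(128 − 253), so p ≈ 100×(228 − 253)/(128 − 253) = -2500/-125 = 20.00.
p = 20 reproduces all three channels after rounding.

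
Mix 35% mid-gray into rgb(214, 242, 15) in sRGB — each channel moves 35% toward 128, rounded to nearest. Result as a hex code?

Per channel, c → c + 0.35(128 − c):
  R: 214 − 30.1 = 183.9 → 184
  G: 242 + 0.35×(128−242) = 242 − 39.9 = 202.1 → 202
  B: 15 + 0.35×(128−15) = 15 + 39.55 = 54.55 → 55
rgb(184, 202, 55) = #B8CA37.

#B8CA37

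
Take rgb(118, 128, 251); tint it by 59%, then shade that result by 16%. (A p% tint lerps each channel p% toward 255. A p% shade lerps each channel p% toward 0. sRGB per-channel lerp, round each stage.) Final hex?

Lerp each channel 59% toward 255:
  R: 118 + 80.83 = 198.83 → 199
  G: 128 + 0.59×(255−128) = 128 + 74.93 = 202.93 → 203
  B: 251 + 2.36 = 253.36 → 253
After the tint: rgb(199, 203, 253) = #C7CBFD.
A 16% shade moves each channel 16% toward 0:
  R: 199 + 0.16×(0−199) = 199 − 31.84 = 167.16 → 167
  G: 203 + 0.16×(0−203) = 203 − 32.48 = 170.52 → 171
  B: 253 − 40.48 = 212.52 → 213
rgb(167, 171, 213) = #A7ABD5.

#A7ABD5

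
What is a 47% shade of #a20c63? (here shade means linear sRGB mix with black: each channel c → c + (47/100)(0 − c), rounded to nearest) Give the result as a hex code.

#a20c63 is rgb(162, 12, 99).
Lerp each channel 47% toward 0:
  R: 162 − 76.14 = 85.86 → 86
  G: 12 + 0.47×(0−12) = 12 − 5.64 = 6.36 → 6
  B: 99 + 0.47×(0−99) = 99 − 46.53 = 52.47 → 52
rgb(86, 6, 52) = #560634.

#560634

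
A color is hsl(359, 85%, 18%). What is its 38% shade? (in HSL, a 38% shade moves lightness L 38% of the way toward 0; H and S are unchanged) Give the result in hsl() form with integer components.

hsl(359, 85%, 11%)

L moves 38% from 18 toward 0: 18 − 6.84 = 11.16 → 11.
H and S are unchanged.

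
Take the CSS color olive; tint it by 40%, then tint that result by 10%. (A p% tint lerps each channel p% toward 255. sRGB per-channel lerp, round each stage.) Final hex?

CSS olive is rgb(128, 128, 0).
Lerp each channel 40% toward 255:
  R: 128 + 0.4×(255−128) = 128 + 50.8 = 178.8 → 179
  G: 128 + 50.8 = 178.8 → 179
  B: 0 + 0.4×(255−0) = 0 + 102 = 102 → 102
After the tint: rgb(179, 179, 102) = #B3B366.
Per channel, c → c + 0.1(255 − c):
  R: 179 + 7.6 = 186.6 → 187
  G: 179 + 0.1×(255−179) = 179 + 7.6 = 186.6 → 187
  B: 102 + 0.1×(255−102) = 102 + 15.3 = 117.3 → 117
rgb(187, 187, 117) = #BBBB75.

#BBBB75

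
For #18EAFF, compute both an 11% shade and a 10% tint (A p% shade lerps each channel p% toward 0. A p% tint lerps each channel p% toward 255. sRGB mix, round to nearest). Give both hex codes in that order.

#18EAFF is rgb(24, 234, 255).
11% shade:
  R: 24 + 0.11×(0−24) = 24 − 2.64 = 21.36 → 21
  G: 234 + 0.11×(0−234) = 234 − 25.74 = 208.26 → 208
  B: 255 + 0.11×(0−255) = 255 − 28.05 = 226.95 → 227
  → #15D0E3
10% tint:
  R: 24 + 0.1×(255−24) = 24 + 23.1 = 47.1 → 47
  G: 234 + 0.1×(255−234) = 234 + 2.1 = 236.1 → 236
  B: 255 + 0.1×(255−255) = 255 + 0 = 255 → 255
  → #2FECFF

#15D0E3, #2FECFF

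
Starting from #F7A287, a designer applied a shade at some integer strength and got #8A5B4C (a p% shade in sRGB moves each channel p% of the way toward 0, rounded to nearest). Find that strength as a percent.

44%

#F7A287 is rgb(247, 162, 135); #8A5B4C is rgb(138, 91, 76).
On the R channel (widest range): 138 ≈ 247 + (p/100)(0 − 247), so p ≈ 100×(138 − 247)/(0 − 247) = -10900/-247 = 44.13.
p = 44 reproduces all three channels after rounding.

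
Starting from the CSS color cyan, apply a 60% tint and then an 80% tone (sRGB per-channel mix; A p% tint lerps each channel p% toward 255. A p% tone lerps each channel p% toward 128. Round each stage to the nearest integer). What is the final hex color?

#859999

CSS cyan is rgb(0, 255, 255).
A 60% tint moves each channel 60% toward 255:
  R: 0 + 153 = 153 → 153
  G: 255 + 0.6×(255−255) = 255 + 0 = 255 → 255
  B: 255 + 0.6×(255−255) = 255 + 0 = 255 → 255
After the tint: rgb(153, 255, 255) = #99FFFF.
An 80% tone moves each channel 80% toward 128:
  R: 153 + 0.8×(128−153) = 153 − 20 = 133 → 133
  G: 255 − 101.6 = 153.4 → 153
  B: 255 − 101.6 = 153.4 → 153
rgb(133, 153, 153) = #859999.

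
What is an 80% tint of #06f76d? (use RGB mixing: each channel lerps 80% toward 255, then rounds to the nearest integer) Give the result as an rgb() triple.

rgb(205, 253, 226)

#06f76d is rgb(6, 247, 109).
Lerp each channel 80% toward 255:
  R: 6 + 0.8×(255−6) = 6 + 199.2 = 205.2 → 205
  G: 247 + 0.8×(255−247) = 247 + 6.4 = 253.4 → 253
  B: 109 + 116.8 = 225.8 → 226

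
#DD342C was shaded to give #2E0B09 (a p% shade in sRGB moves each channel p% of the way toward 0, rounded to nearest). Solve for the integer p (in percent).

#DD342C is rgb(221, 52, 44); #2E0B09 is rgb(46, 11, 9).
On the R channel (widest range): 46 ≈ 221 + (p/100)(0 − 221), so p ≈ 100×(46 − 221)/(0 − 221) = -17500/-221 = 79.19.
p = 79 reproduces all three channels after rounding.

79%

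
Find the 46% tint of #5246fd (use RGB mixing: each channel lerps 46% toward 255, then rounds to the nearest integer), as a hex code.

#a29bfe

#5246fd is rgb(82, 70, 253).
Per channel, c → c + 0.46(255 − c):
  R: 82 + 0.46×(255−82) = 82 + 79.58 = 161.58 → 162
  G: 70 + 85.1 = 155.1 → 155
  B: 253 + 0.46×(255−253) = 253 + 0.92 = 253.92 → 254
rgb(162, 155, 254) = #a29bfe.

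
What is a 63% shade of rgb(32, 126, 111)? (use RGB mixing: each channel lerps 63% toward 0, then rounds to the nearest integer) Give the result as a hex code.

Per channel, c → c + 0.63(0 − c):
  R: 32 + 0.63×(0−32) = 32 − 20.16 = 11.84 → 12
  G: 126 + 0.63×(0−126) = 126 − 79.38 = 46.62 → 47
  B: 111 + 0.63×(0−111) = 111 − 69.93 = 41.07 → 41
rgb(12, 47, 41) = #0C2F29.

#0C2F29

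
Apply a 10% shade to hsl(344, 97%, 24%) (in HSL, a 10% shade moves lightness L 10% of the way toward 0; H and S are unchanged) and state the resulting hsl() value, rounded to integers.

L moves 10% from 24 toward 0: 24 − 2.4 = 21.6 → 22.
H and S are unchanged.

hsl(344, 97%, 22%)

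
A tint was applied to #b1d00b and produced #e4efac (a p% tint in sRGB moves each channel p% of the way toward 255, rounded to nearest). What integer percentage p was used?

#b1d00b is rgb(177, 208, 11); #e4efac is rgb(228, 239, 172).
On the B channel (widest range): 172 ≈ 11 + (p/100)(255 − 11), so p ≈ 100×(172 − 11)/(255 − 11) = 16100/244 = 65.98.
p = 66 reproduces all three channels after rounding.

66%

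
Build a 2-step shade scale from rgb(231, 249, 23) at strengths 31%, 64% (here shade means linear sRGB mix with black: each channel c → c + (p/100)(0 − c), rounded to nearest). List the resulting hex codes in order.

31%: (231 − 71.61 = 159.39→159, 249 − 77.19 = 171.81→172, 23 − 7.13 = 15.87→16) → #9FAC10
64%: (231 − 147.84 = 83.16→83, 249 − 159.36 = 89.64→90, 23 − 14.72 = 8.28→8) → #535A08

#9FAC10, #535A08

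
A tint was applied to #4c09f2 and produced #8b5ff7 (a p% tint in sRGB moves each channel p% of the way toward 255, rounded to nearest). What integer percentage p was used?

35%

#4c09f2 is rgb(76, 9, 242); #8b5ff7 is rgb(139, 95, 247).
On the G channel (widest range): 95 ≈ 9 + (p/100)(255 − 9), so p ≈ 100×(95 − 9)/(255 − 9) = 8600/246 = 34.96.
p = 35 reproduces all three channels after rounding.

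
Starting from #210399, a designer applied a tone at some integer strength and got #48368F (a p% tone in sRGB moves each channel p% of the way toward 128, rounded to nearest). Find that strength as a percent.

#210399 is rgb(33, 3, 153); #48368F is rgb(72, 54, 143).
On the G channel (widest range): 54 ≈ 3 + (p/100)(128 − 3), so p ≈ 100×(54 − 3)/(128 − 3) = 5100/125 = 40.80.
p = 41 reproduces all three channels after rounding.

41%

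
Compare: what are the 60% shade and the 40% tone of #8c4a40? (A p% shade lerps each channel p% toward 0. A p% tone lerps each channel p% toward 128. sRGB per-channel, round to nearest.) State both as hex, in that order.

#381e1a, #87605a

#8c4a40 is rgb(140, 74, 64).
60% shade:
  R: 140 + 0.6×(0−140) = 140 − 84 = 56 → 56
  G: 74 + 0.6×(0−74) = 74 − 44.4 = 29.6 → 30
  B: 64 + 0.6×(0−64) = 64 − 38.4 = 25.6 → 26
  → #381e1a
40% tone:
  R: 140 − 4.8 = 135.2 → 135
  G: 74 + 0.4×(128−74) = 74 + 21.6 = 95.6 → 96
  B: 64 + 25.6 = 89.6 → 90
  → #87605a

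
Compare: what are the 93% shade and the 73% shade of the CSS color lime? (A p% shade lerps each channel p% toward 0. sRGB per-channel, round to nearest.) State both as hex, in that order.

#001200, #004500

CSS lime is rgb(0, 255, 0).
93% shade:
  R: 0 + 0 = 0 → 0
  G: 255 + 0.93×(0−255) = 255 − 237.15 = 17.85 → 18
  B: 0 + 0 = 0 → 0
  → #001200
73% shade:
  R: 0 + 0 = 0 → 0
  G: 255 + 0.73×(0−255) = 255 − 186.15 = 68.85 → 69
  B: 0 + 0 = 0 → 0
  → #004500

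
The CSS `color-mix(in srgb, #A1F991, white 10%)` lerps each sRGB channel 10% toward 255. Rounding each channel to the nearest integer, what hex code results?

#A1F991 is rgb(161, 249, 145).
A 10% tint moves each channel 10% toward 255:
  R: 161 + 0.1×(255−161) = 161 + 9.4 = 170.4 → 170
  G: 249 + 0.1×(255−249) = 249 + 0.6 = 249.6 → 250
  B: 145 + 11 = 156 → 156
rgb(170, 250, 156) = #AAFA9C.

#AAFA9C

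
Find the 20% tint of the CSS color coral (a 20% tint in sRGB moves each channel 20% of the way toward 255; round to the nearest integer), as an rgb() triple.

rgb(255, 153, 115)

CSS coral is rgb(255, 127, 80).
A 20% tint moves each channel 20% toward 255:
  R: 255 + 0.2×(255−255) = 255 + 0 = 255 → 255
  G: 127 + 0.2×(255−127) = 127 + 25.6 = 152.6 → 153
  B: 80 + 0.2×(255−80) = 80 + 35 = 115 → 115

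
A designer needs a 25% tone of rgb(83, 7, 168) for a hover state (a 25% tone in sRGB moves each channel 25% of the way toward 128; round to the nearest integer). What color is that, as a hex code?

#5e259e

A 25% tone moves each channel 25% toward 128:
  R: 83 + 0.25×(128−83) = 83 + 11.25 = 94.25 → 94
  G: 7 + 0.25×(128−7) = 7 + 30.25 = 37.25 → 37
  B: 168 − 10 = 158 → 158
rgb(94, 37, 158) = #5e259e.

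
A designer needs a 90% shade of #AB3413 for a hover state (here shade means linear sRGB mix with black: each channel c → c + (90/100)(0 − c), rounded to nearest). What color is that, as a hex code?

#AB3413 is rgb(171, 52, 19).
Per channel, c → c + 0.9(0 − c):
  R: 171 − 153.9 = 17.1 → 17
  G: 52 + 0.9×(0−52) = 52 − 46.8 = 5.2 → 5
  B: 19 + 0.9×(0−19) = 19 − 17.1 = 1.9 → 2
rgb(17, 5, 2) = #110502.

#110502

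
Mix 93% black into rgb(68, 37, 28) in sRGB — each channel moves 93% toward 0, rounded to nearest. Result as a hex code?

Lerp each channel 93% toward 0:
  R: 68 + 0.93×(0−68) = 68 − 63.24 = 4.76 → 5
  G: 37 − 34.41 = 2.59 → 3
  B: 28 + 0.93×(0−28) = 28 − 26.04 = 1.96 → 2
rgb(5, 3, 2) = #050302.

#050302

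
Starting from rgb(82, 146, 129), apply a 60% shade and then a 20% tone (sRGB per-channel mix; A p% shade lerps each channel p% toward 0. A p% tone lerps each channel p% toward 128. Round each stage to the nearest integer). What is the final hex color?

#344843

A 60% shade moves each channel 60% toward 0:
  R: 82 + 0.6×(0−82) = 82 − 49.2 = 32.8 → 33
  G: 146 + 0.6×(0−146) = 146 − 87.6 = 58.4 → 58
  B: 129 + 0.6×(0−129) = 129 − 77.4 = 51.6 → 52
After the shade: rgb(33, 58, 52) = #213a34.
Per channel, c → c + 0.2(128 − c):
  R: 33 + 0.2×(128−33) = 33 + 19 = 52 → 52
  G: 58 + 14 = 72 → 72
  B: 52 + 15.2 = 67.2 → 67
rgb(52, 72, 67) = #344843.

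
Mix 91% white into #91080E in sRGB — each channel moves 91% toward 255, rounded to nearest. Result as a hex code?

#F5E9E9

#91080E is rgb(145, 8, 14).
Lerp each channel 91% toward 255:
  R: 145 + 0.91×(255−145) = 145 + 100.1 = 245.1 → 245
  G: 8 + 224.77 = 232.77 → 233
  B: 14 + 0.91×(255−14) = 14 + 219.31 = 233.31 → 233
rgb(245, 233, 233) = #F5E9E9.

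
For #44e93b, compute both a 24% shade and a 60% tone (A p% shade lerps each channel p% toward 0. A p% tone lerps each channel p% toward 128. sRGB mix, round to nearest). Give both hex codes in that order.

#44e93b is rgb(68, 233, 59).
24% shade:
  R: 68 + 0.24×(0−68) = 68 − 16.32 = 51.68 → 52
  G: 233 + 0.24×(0−233) = 233 − 55.92 = 177.08 → 177
  B: 59 − 14.16 = 44.84 → 45
  → #34b12d
60% tone:
  R: 68 + 36 = 104 → 104
  G: 233 − 63 = 170 → 170
  B: 59 + 41.4 = 100.4 → 100
  → #68aa64

#34b12d, #68aa64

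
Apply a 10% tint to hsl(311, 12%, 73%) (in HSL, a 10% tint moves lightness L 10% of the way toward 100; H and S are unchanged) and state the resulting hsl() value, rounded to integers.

hsl(311, 12%, 76%)

L moves 10% from 73 toward 100: 73 + 2.7 = 75.7 → 76.
H and S are unchanged.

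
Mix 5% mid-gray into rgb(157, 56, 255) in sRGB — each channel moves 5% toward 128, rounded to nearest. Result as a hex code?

#9c3cf9

Lerp each channel 5% toward 128:
  R: 157 − 1.45 = 155.55 → 156
  G: 56 + 0.05×(128−56) = 56 + 3.6 = 59.6 → 60
  B: 255 − 6.35 = 248.65 → 249
rgb(156, 60, 249) = #9c3cf9.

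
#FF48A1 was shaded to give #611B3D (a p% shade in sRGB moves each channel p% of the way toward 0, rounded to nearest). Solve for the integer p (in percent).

#FF48A1 is rgb(255, 72, 161); #611B3D is rgb(97, 27, 61).
On the R channel (widest range): 97 ≈ 255 + (p/100)(0 − 255), so p ≈ 100×(97 − 255)/(0 − 255) = -15800/-255 = 61.96.
p = 62 reproduces all three channels after rounding.

62%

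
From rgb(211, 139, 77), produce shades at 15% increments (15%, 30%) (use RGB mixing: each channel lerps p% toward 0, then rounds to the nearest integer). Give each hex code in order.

15%: (211 − 31.65 = 179.35→179, 139 − 20.85 = 118.15→118, 77 − 11.55 = 65.45→65) → #B37641
30%: (211 − 63.3 = 147.7→148, 139 − 41.7 = 97.3→97, 77 − 23.1 = 53.9→54) → #946136

#B37641, #946136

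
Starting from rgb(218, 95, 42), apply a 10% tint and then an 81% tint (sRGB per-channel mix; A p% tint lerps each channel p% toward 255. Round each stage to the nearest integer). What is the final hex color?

Per channel, c → c + 0.1(255 − c):
  R: 218 + 3.7 = 221.7 → 222
  G: 95 + 16 = 111 → 111
  B: 42 + 0.1×(255−42) = 42 + 21.3 = 63.3 → 63
After the tint: rgb(222, 111, 63) = #DE6F3F.
Per channel, c → c + 0.81(255 − c):
  R: 222 + 26.73 = 248.73 → 249
  G: 111 + 0.81×(255−111) = 111 + 116.64 = 227.64 → 228
  B: 63 + 155.52 = 218.52 → 219
rgb(249, 228, 219) = #F9E4DB.

#F9E4DB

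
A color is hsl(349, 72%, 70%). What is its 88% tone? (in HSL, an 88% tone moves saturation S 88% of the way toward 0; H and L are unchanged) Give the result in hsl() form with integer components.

hsl(349, 9%, 70%)

S moves 88% from 72 toward 0: 72 − 63.36 = 8.64 → 9.
H and L are unchanged.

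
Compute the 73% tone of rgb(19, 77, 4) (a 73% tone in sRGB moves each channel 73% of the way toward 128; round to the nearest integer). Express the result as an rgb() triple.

rgb(99, 114, 95)

Per channel, c → c + 0.73(128 − c):
  R: 19 + 0.73×(128−19) = 19 + 79.57 = 98.57 → 99
  G: 77 + 0.73×(128−77) = 77 + 37.23 = 114.23 → 114
  B: 4 + 0.73×(128−4) = 4 + 90.52 = 94.52 → 95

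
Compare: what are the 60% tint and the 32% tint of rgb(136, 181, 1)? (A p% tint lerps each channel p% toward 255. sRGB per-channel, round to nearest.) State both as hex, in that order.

60% tint:
  R: 136 + 0.6×(255−136) = 136 + 71.4 = 207.4 → 207
  G: 181 + 0.6×(255−181) = 181 + 44.4 = 225.4 → 225
  B: 1 + 152.4 = 153.4 → 153
  → #cfe199
32% tint:
  R: 136 + 38.08 = 174.08 → 174
  G: 181 + 0.32×(255−181) = 181 + 23.68 = 204.68 → 205
  B: 1 + 0.32×(255−1) = 1 + 81.28 = 82.28 → 82
  → #aecd52

#cfe199, #aecd52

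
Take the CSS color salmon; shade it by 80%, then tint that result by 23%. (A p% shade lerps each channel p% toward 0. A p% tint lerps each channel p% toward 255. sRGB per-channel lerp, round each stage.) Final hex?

#614F4C

CSS salmon is rgb(250, 128, 114).
An 80% shade moves each channel 80% toward 0:
  R: 250 + 0.8×(0−250) = 250 − 200 = 50 → 50
  G: 128 − 102.4 = 25.6 → 26
  B: 114 + 0.8×(0−114) = 114 − 91.2 = 22.8 → 23
After the shade: rgb(50, 26, 23) = #321A17.
A 23% tint moves each channel 23% toward 255:
  R: 50 + 0.23×(255−50) = 50 + 47.15 = 97.15 → 97
  G: 26 + 0.23×(255−26) = 26 + 52.67 = 78.67 → 79
  B: 23 + 53.36 = 76.36 → 76
rgb(97, 79, 76) = #614F4C.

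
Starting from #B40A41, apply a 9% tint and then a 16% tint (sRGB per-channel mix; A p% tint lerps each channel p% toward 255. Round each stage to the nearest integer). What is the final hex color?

#B40A41 is rgb(180, 10, 65).
Per channel, c → c + 0.09(255 − c):
  R: 180 + 6.75 = 186.75 → 187
  G: 10 + 22.05 = 32.05 → 32
  B: 65 + 0.09×(255−65) = 65 + 17.1 = 82.1 → 82
After the tint: rgb(187, 32, 82) = #BB2052.
Per channel, c → c + 0.16(255 − c):
  R: 187 + 10.88 = 197.88 → 198
  G: 32 + 35.68 = 67.68 → 68
  B: 82 + 27.68 = 109.68 → 110
rgb(198, 68, 110) = #C6446E.

#C6446E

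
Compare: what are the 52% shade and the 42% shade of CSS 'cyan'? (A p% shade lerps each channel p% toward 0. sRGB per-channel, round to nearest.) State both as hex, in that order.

#007a7a, #009494

CSS cyan is rgb(0, 255, 255).
52% shade:
  R: 0 + 0.52×(0−0) = 0 + 0 = 0 → 0
  G: 255 − 132.6 = 122.4 → 122
  B: 255 + 0.52×(0−255) = 255 − 132.6 = 122.4 → 122
  → #007a7a
42% shade:
  R: 0 + 0 = 0 → 0
  G: 255 − 107.1 = 147.9 → 148
  B: 255 − 107.1 = 147.9 → 148
  → #009494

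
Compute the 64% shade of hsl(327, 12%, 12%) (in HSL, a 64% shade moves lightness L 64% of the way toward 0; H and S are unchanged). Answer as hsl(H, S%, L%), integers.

L moves 64% from 12 toward 0: 12 − 7.68 = 4.32 → 4.
H and S are unchanged.

hsl(327, 12%, 4%)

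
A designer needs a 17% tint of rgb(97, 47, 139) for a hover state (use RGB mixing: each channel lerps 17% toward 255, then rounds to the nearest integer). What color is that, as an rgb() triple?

Per channel, c → c + 0.17(255 − c):
  R: 97 + 0.17×(255−97) = 97 + 26.86 = 123.86 → 124
  G: 47 + 0.17×(255−47) = 47 + 35.36 = 82.36 → 82
  B: 139 + 0.17×(255−139) = 139 + 19.72 = 158.72 → 159

rgb(124, 82, 159)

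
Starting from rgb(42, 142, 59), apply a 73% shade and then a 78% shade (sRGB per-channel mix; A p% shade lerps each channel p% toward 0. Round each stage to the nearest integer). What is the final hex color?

#020804

Lerp each channel 73% toward 0:
  R: 42 − 30.66 = 11.34 → 11
  G: 142 + 0.73×(0−142) = 142 − 103.66 = 38.34 → 38
  B: 59 + 0.73×(0−59) = 59 − 43.07 = 15.93 → 16
After the shade: rgb(11, 38, 16) = #0b2610.
Lerp each channel 78% toward 0:
  R: 11 + 0.78×(0−11) = 11 − 8.58 = 2.42 → 2
  G: 38 + 0.78×(0−38) = 38 − 29.64 = 8.36 → 8
  B: 16 + 0.78×(0−16) = 16 − 12.48 = 3.52 → 4
rgb(2, 8, 4) = #020804.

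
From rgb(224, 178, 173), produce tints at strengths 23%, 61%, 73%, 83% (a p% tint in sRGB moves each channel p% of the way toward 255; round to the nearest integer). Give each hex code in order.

#e7c4c0, #f3e1df, #f7eae9, #faf2f1

23%: (224 + 7.13 = 231.13→231, 178 + 17.71 = 195.71→196, 173 + 18.86 = 191.86→192) → #e7c4c0
61%: (224 + 18.91 = 242.91→243, 178 + 46.97 = 224.97→225, 173 + 50.02 = 223.02→223) → #f3e1df
73%: (224 + 22.63 = 246.63→247, 178 + 56.21 = 234.21→234, 173 + 59.86 = 232.86→233) → #f7eae9
83%: (224 + 25.73 = 249.73→250, 178 + 63.91 = 241.91→242, 173 + 68.06 = 241.06→241) → #faf2f1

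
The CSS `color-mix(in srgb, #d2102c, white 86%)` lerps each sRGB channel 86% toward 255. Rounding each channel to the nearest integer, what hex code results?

#d2102c is rgb(210, 16, 44).
An 86% tint moves each channel 86% toward 255:
  R: 210 + 0.86×(255−210) = 210 + 38.7 = 248.7 → 249
  G: 16 + 205.54 = 221.54 → 222
  B: 44 + 0.86×(255−44) = 44 + 181.46 = 225.46 → 225
rgb(249, 222, 225) = #f9dee1.

#f9dee1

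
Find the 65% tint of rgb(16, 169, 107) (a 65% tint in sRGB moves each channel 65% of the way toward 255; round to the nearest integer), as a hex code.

#ABE1CB

Per channel, c → c + 0.65(255 − c):
  R: 16 + 0.65×(255−16) = 16 + 155.35 = 171.35 → 171
  G: 169 + 0.65×(255−169) = 169 + 55.9 = 224.9 → 225
  B: 107 + 0.65×(255−107) = 107 + 96.2 = 203.2 → 203
rgb(171, 225, 203) = #ABE1CB.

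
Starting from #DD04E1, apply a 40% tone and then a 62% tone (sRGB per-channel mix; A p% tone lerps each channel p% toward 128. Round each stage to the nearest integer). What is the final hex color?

#DD04E1 is rgb(221, 4, 225).
A 40% tone moves each channel 40% toward 128:
  R: 221 + 0.4×(128−221) = 221 − 37.2 = 183.8 → 184
  G: 4 + 0.4×(128−4) = 4 + 49.6 = 53.6 → 54
  B: 225 − 38.8 = 186.2 → 186
After the tone: rgb(184, 54, 186) = #B836BA.
A 62% tone moves each channel 62% toward 128:
  R: 184 − 34.72 = 149.28 → 149
  G: 54 + 0.62×(128−54) = 54 + 45.88 = 99.88 → 100
  B: 186 + 0.62×(128−186) = 186 − 35.96 = 150.04 → 150
rgb(149, 100, 150) = #956496.

#956496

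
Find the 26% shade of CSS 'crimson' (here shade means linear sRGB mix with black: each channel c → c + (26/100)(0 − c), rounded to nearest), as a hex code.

#A30F2C

CSS crimson is rgb(220, 20, 60).
A 26% shade moves each channel 26% toward 0:
  R: 220 − 57.2 = 162.8 → 163
  G: 20 + 0.26×(0−20) = 20 − 5.2 = 14.8 → 15
  B: 60 + 0.26×(0−60) = 60 − 15.6 = 44.4 → 44
rgb(163, 15, 44) = #A30F2C.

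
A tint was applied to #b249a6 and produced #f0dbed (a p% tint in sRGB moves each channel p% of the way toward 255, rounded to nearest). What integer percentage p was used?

#b249a6 is rgb(178, 73, 166); #f0dbed is rgb(240, 219, 237).
On the G channel (widest range): 219 ≈ 73 + (p/100)(255 − 73), so p ≈ 100×(219 − 73)/(255 − 73) = 14600/182 = 80.22.
p = 80 reproduces all three channels after rounding.

80%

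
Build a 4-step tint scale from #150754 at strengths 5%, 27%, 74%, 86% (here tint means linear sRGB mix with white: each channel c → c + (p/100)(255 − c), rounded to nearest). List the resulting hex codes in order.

#150754 is rgb(21, 7, 84).
5%: (21 + 11.7 = 32.7→33, 7 + 12.4 = 19.4→19, 84 + 8.55 = 92.55→93) → #21135d
27%: (21 + 63.18 = 84.18→84, 7 + 66.96 = 73.96→74, 84 + 46.17 = 130.17→130) → #544a82
74%: (21 + 173.16 = 194.16→194, 7 + 183.52 = 190.52→191, 84 + 126.54 = 210.54→211) → #c2bfd3
86%: (21 + 201.24 = 222.24→222, 7 + 213.28 = 220.28→220, 84 + 147.06 = 231.06→231) → #dedce7

#21135d, #544a82, #c2bfd3, #dedce7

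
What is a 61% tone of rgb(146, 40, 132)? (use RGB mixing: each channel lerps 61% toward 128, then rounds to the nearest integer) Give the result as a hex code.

#875E82

Lerp each channel 61% toward 128:
  R: 146 + 0.61×(128−146) = 146 − 10.98 = 135.02 → 135
  G: 40 + 0.61×(128−40) = 40 + 53.68 = 93.68 → 94
  B: 132 + 0.61×(128−132) = 132 − 2.44 = 129.56 → 130
rgb(135, 94, 130) = #875E82.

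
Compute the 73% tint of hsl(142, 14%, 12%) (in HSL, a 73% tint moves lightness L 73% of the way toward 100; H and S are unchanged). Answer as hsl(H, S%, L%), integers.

L moves 73% from 12 toward 100: 12 + 64.24 = 76.24 → 76.
H and S are unchanged.

hsl(142, 14%, 76%)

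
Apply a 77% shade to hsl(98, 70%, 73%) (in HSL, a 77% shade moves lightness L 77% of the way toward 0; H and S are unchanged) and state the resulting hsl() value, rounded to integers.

hsl(98, 70%, 17%)

L moves 77% from 73 toward 0: 73 − 56.21 = 16.79 → 17.
H and S are unchanged.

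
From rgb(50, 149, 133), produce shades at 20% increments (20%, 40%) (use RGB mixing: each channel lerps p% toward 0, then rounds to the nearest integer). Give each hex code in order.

20%: (50 − 10 = 40→40, 149 − 29.8 = 119.2→119, 133 − 26.6 = 106.4→106) → #28776a
40%: (50 − 20 = 30→30, 149 − 59.6 = 89.4→89, 133 − 53.2 = 79.8→80) → #1e5950

#28776a, #1e5950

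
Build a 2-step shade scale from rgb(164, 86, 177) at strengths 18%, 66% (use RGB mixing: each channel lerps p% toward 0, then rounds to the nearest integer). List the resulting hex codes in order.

18%: (164 − 29.52 = 134.48→134, 86 − 15.48 = 70.52→71, 177 − 31.86 = 145.14→145) → #864791
66%: (164 − 108.24 = 55.76→56, 86 − 56.76 = 29.24→29, 177 − 116.82 = 60.18→60) → #381d3c

#864791, #381d3c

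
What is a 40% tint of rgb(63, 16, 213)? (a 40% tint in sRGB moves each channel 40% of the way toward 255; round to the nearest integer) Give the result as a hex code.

#8C70E6

A 40% tint moves each channel 40% toward 255:
  R: 63 + 76.8 = 139.8 → 140
  G: 16 + 95.6 = 111.6 → 112
  B: 213 + 0.4×(255−213) = 213 + 16.8 = 229.8 → 230
rgb(140, 112, 230) = #8C70E6.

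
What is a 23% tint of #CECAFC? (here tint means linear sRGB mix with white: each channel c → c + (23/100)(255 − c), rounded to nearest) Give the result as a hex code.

#CECAFC is rgb(206, 202, 252).
Lerp each channel 23% toward 255:
  R: 206 + 0.23×(255−206) = 206 + 11.27 = 217.27 → 217
  G: 202 + 12.19 = 214.19 → 214
  B: 252 + 0.69 = 252.69 → 253
rgb(217, 214, 253) = #D9D6FD.

#D9D6FD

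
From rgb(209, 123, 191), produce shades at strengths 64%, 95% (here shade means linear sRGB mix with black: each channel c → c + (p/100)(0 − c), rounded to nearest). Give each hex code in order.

#4B2C45, #0A060A

64%: (209 − 133.76 = 75.24→75, 123 − 78.72 = 44.28→44, 191 − 122.24 = 68.76→69) → #4B2C45
95%: (209 − 198.55 = 10.45→10, 123 − 116.85 = 6.15→6, 191 − 181.45 = 9.55→10) → #0A060A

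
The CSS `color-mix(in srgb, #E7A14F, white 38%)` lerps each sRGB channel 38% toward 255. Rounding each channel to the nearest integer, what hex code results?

#F0C592

#E7A14F is rgb(231, 161, 79).
Lerp each channel 38% toward 255:
  R: 231 + 0.38×(255−231) = 231 + 9.12 = 240.12 → 240
  G: 161 + 35.72 = 196.72 → 197
  B: 79 + 66.88 = 145.88 → 146
rgb(240, 197, 146) = #F0C592.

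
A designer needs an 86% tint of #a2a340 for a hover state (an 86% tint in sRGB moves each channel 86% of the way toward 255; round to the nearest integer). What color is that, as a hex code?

#f2f2e4

#a2a340 is rgb(162, 163, 64).
Lerp each channel 86% toward 255:
  R: 162 + 0.86×(255−162) = 162 + 79.98 = 241.98 → 242
  G: 163 + 0.86×(255−163) = 163 + 79.12 = 242.12 → 242
  B: 64 + 0.86×(255−64) = 64 + 164.26 = 228.26 → 228
rgb(242, 242, 228) = #f2f2e4.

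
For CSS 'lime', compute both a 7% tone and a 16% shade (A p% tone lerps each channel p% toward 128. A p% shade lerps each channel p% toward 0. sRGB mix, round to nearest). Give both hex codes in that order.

#09f609, #00d600

CSS lime is rgb(0, 255, 0).
7% tone:
  R: 0 + 0.07×(128−0) = 0 + 8.96 = 8.96 → 9
  G: 255 + 0.07×(128−255) = 255 − 8.89 = 246.11 → 246
  B: 0 + 0.07×(128−0) = 0 + 8.96 = 8.96 → 9
  → #09f609
16% shade:
  R: 0 + 0.16×(0−0) = 0 + 0 = 0 → 0
  G: 255 − 40.8 = 214.2 → 214
  B: 0 + 0.16×(0−0) = 0 + 0 = 0 → 0
  → #00d600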